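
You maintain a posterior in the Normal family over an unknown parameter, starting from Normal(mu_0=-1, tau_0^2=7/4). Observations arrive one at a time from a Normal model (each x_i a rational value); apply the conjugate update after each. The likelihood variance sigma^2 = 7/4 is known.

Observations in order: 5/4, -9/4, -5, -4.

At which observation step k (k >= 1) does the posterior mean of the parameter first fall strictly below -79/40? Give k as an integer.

k = 4

obs 1: x=5/4 → posterior Normal(1/8, 7/8)
obs 2: x=-9/4 → posterior Normal(-2/3, 7/12)
obs 3: x=-5 → posterior Normal(-7/4, 7/16)
obs 4: x=-4 → posterior Normal(-11/5, 7/20)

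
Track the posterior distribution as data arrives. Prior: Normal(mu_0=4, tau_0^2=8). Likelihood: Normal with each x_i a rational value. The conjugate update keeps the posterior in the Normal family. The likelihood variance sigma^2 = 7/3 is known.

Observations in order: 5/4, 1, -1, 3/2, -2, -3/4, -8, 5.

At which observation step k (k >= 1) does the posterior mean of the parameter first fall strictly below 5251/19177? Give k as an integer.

obs 1: x=5/4 → posterior Normal(58/31, 56/31)
obs 2: x=1 → posterior Normal(82/55, 56/55)
obs 3: x=-1 → posterior Normal(58/79, 56/79)
obs 4: x=3/2 → posterior Normal(94/103, 56/103)
obs 5: x=-2 → posterior Normal(46/127, 56/127)
obs 6: x=-3/4 → posterior Normal(28/151, 56/151)
obs 7: x=-8 → posterior Normal(-164/175, 8/25)
obs 8: x=5 → posterior Normal(-44/199, 56/199)

k = 6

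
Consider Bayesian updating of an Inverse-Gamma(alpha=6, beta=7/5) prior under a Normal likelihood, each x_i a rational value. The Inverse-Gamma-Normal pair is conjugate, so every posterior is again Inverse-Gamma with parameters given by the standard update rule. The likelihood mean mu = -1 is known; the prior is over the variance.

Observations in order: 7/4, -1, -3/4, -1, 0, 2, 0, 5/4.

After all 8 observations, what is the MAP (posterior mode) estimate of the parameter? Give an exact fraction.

obs 1: x=7/4 → posterior Inverse-Gamma(13/2, 829/160)
obs 2: x=-1 → posterior Inverse-Gamma(7, 829/160)
obs 3: x=-3/4 → posterior Inverse-Gamma(15/2, 417/80)
obs 4: x=-1 → posterior Inverse-Gamma(8, 417/80)
obs 5: x=0 → posterior Inverse-Gamma(17/2, 457/80)
obs 6: x=2 → posterior Inverse-Gamma(9, 817/80)
obs 7: x=0 → posterior Inverse-Gamma(19/2, 857/80)
obs 8: x=5/4 → posterior Inverse-Gamma(10, 2119/160)

2119/1760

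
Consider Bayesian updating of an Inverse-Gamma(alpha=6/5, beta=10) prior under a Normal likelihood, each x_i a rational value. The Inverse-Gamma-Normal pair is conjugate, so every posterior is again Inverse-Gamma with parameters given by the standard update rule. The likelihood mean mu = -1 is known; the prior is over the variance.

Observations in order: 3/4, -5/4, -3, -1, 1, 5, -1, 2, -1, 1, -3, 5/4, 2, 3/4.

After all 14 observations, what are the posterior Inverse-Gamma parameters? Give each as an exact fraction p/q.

alpha=41/5, beta=405/8

obs 1: x=3/4 → posterior Inverse-Gamma(17/10, 369/32)
obs 2: x=-5/4 → posterior Inverse-Gamma(11/5, 185/16)
obs 3: x=-3 → posterior Inverse-Gamma(27/10, 217/16)
obs 4: x=-1 → posterior Inverse-Gamma(16/5, 217/16)
obs 5: x=1 → posterior Inverse-Gamma(37/10, 249/16)
obs 6: x=5 → posterior Inverse-Gamma(21/5, 537/16)
obs 7: x=-1 → posterior Inverse-Gamma(47/10, 537/16)
obs 8: x=2 → posterior Inverse-Gamma(26/5, 609/16)
obs 9: x=-1 → posterior Inverse-Gamma(57/10, 609/16)
obs 10: x=1 → posterior Inverse-Gamma(31/5, 641/16)
obs 11: x=-3 → posterior Inverse-Gamma(67/10, 673/16)
obs 12: x=5/4 → posterior Inverse-Gamma(36/5, 1427/32)
obs 13: x=2 → posterior Inverse-Gamma(77/10, 1571/32)
obs 14: x=3/4 → posterior Inverse-Gamma(41/5, 405/8)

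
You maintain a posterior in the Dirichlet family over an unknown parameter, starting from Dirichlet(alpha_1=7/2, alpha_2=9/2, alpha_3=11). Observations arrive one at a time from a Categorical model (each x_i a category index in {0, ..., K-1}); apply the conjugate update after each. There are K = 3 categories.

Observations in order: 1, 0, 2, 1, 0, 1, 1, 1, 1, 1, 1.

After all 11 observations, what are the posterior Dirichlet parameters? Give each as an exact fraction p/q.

alpha_1=11/2, alpha_2=25/2, alpha_3=12

obs 1: x=1 → posterior Dirichlet(7/2, 11/2, 11)
obs 2: x=0 → posterior Dirichlet(9/2, 11/2, 11)
obs 3: x=2 → posterior Dirichlet(9/2, 11/2, 12)
obs 4: x=1 → posterior Dirichlet(9/2, 13/2, 12)
obs 5: x=0 → posterior Dirichlet(11/2, 13/2, 12)
obs 6: x=1 → posterior Dirichlet(11/2, 15/2, 12)
obs 7: x=1 → posterior Dirichlet(11/2, 17/2, 12)
obs 8: x=1 → posterior Dirichlet(11/2, 19/2, 12)
obs 9: x=1 → posterior Dirichlet(11/2, 21/2, 12)
obs 10: x=1 → posterior Dirichlet(11/2, 23/2, 12)
obs 11: x=1 → posterior Dirichlet(11/2, 25/2, 12)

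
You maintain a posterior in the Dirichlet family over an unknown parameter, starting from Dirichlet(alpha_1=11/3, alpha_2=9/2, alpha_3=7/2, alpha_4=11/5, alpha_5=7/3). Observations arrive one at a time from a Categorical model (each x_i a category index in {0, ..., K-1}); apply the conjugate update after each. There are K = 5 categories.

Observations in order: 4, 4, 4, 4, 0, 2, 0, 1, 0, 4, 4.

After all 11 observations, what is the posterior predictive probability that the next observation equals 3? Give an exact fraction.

11/136

obs 1: x=4 → posterior Dirichlet(11/3, 9/2, 7/2, 11/5, 10/3)
obs 2: x=4 → posterior Dirichlet(11/3, 9/2, 7/2, 11/5, 13/3)
obs 3: x=4 → posterior Dirichlet(11/3, 9/2, 7/2, 11/5, 16/3)
obs 4: x=4 → posterior Dirichlet(11/3, 9/2, 7/2, 11/5, 19/3)
obs 5: x=0 → posterior Dirichlet(14/3, 9/2, 7/2, 11/5, 19/3)
obs 6: x=2 → posterior Dirichlet(14/3, 9/2, 9/2, 11/5, 19/3)
obs 7: x=0 → posterior Dirichlet(17/3, 9/2, 9/2, 11/5, 19/3)
obs 8: x=1 → posterior Dirichlet(17/3, 11/2, 9/2, 11/5, 19/3)
obs 9: x=0 → posterior Dirichlet(20/3, 11/2, 9/2, 11/5, 19/3)
obs 10: x=4 → posterior Dirichlet(20/3, 11/2, 9/2, 11/5, 22/3)
obs 11: x=4 → posterior Dirichlet(20/3, 11/2, 9/2, 11/5, 25/3)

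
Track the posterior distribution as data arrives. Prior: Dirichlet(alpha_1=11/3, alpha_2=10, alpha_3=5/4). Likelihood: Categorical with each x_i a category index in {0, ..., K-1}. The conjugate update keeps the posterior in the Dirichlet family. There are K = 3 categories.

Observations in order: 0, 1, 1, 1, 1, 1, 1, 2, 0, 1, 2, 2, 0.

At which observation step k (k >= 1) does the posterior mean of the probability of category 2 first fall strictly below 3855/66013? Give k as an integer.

k = 7

obs 1: x=0 → posterior Dirichlet(14/3, 10, 5/4)
obs 2: x=1 → posterior Dirichlet(14/3, 11, 5/4)
obs 3: x=1 → posterior Dirichlet(14/3, 12, 5/4)
obs 4: x=1 → posterior Dirichlet(14/3, 13, 5/4)
obs 5: x=1 → posterior Dirichlet(14/3, 14, 5/4)
obs 6: x=1 → posterior Dirichlet(14/3, 15, 5/4)
obs 7: x=1 → posterior Dirichlet(14/3, 16, 5/4)
obs 8: x=2 → posterior Dirichlet(14/3, 16, 9/4)
obs 9: x=0 → posterior Dirichlet(17/3, 16, 9/4)
obs 10: x=1 → posterior Dirichlet(17/3, 17, 9/4)
obs 11: x=2 → posterior Dirichlet(17/3, 17, 13/4)
obs 12: x=2 → posterior Dirichlet(17/3, 17, 17/4)
obs 13: x=0 → posterior Dirichlet(20/3, 17, 17/4)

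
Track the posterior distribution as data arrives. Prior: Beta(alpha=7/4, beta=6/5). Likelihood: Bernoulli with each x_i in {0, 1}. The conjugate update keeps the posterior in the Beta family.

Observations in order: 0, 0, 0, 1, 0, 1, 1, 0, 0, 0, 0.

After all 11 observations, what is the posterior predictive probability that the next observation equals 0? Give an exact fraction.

184/279

obs 1: x=0 → posterior Beta(7/4, 11/5)
obs 2: x=0 → posterior Beta(7/4, 16/5)
obs 3: x=0 → posterior Beta(7/4, 21/5)
obs 4: x=1 → posterior Beta(11/4, 21/5)
obs 5: x=0 → posterior Beta(11/4, 26/5)
obs 6: x=1 → posterior Beta(15/4, 26/5)
obs 7: x=1 → posterior Beta(19/4, 26/5)
obs 8: x=0 → posterior Beta(19/4, 31/5)
obs 9: x=0 → posterior Beta(19/4, 36/5)
obs 10: x=0 → posterior Beta(19/4, 41/5)
obs 11: x=0 → posterior Beta(19/4, 46/5)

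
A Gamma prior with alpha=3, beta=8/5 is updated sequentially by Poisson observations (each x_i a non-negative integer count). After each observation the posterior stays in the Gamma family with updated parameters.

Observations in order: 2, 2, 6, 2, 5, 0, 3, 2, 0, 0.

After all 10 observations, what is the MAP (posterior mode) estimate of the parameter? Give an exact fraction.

obs 1: x=2 → posterior Gamma(5, 13/5)
obs 2: x=2 → posterior Gamma(7, 18/5)
obs 3: x=6 → posterior Gamma(13, 23/5)
obs 4: x=2 → posterior Gamma(15, 28/5)
obs 5: x=5 → posterior Gamma(20, 33/5)
obs 6: x=0 → posterior Gamma(20, 38/5)
obs 7: x=3 → posterior Gamma(23, 43/5)
obs 8: x=2 → posterior Gamma(25, 48/5)
obs 9: x=0 → posterior Gamma(25, 53/5)
obs 10: x=0 → posterior Gamma(25, 58/5)

60/29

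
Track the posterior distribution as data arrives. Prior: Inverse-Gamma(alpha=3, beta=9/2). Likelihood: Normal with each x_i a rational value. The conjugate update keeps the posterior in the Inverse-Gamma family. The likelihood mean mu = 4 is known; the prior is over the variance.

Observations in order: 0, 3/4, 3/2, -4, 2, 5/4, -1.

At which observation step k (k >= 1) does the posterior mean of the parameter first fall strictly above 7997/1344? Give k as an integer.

k = 3

obs 1: x=0 → posterior Inverse-Gamma(7/2, 25/2)
obs 2: x=3/4 → posterior Inverse-Gamma(4, 569/32)
obs 3: x=3/2 → posterior Inverse-Gamma(9/2, 669/32)
obs 4: x=-4 → posterior Inverse-Gamma(5, 1693/32)
obs 5: x=2 → posterior Inverse-Gamma(11/2, 1757/32)
obs 6: x=5/4 → posterior Inverse-Gamma(6, 939/16)
obs 7: x=-1 → posterior Inverse-Gamma(13/2, 1139/16)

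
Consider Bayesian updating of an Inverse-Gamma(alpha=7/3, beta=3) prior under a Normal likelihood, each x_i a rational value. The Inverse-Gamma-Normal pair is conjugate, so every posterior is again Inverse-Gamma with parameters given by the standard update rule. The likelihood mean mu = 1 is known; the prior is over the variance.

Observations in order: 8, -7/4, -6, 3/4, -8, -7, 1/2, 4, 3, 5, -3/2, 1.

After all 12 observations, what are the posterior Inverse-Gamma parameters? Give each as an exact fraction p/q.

alpha=25/3, beta=2337/16

obs 1: x=8 → posterior Inverse-Gamma(17/6, 55/2)
obs 2: x=-7/4 → posterior Inverse-Gamma(10/3, 1001/32)
obs 3: x=-6 → posterior Inverse-Gamma(23/6, 1785/32)
obs 4: x=3/4 → posterior Inverse-Gamma(13/3, 893/16)
obs 5: x=-8 → posterior Inverse-Gamma(29/6, 1541/16)
obs 6: x=-7 → posterior Inverse-Gamma(16/3, 2053/16)
obs 7: x=1/2 → posterior Inverse-Gamma(35/6, 2055/16)
obs 8: x=4 → posterior Inverse-Gamma(19/3, 2127/16)
obs 9: x=3 → posterior Inverse-Gamma(41/6, 2159/16)
obs 10: x=5 → posterior Inverse-Gamma(22/3, 2287/16)
obs 11: x=-3/2 → posterior Inverse-Gamma(47/6, 2337/16)
obs 12: x=1 → posterior Inverse-Gamma(25/3, 2337/16)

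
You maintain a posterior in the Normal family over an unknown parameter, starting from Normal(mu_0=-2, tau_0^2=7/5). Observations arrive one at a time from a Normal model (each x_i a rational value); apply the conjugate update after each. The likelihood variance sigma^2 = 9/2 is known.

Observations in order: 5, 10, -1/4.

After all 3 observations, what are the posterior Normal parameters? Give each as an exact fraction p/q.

mu_0=233/174, tau_0^2=21/29

obs 1: x=5 → posterior Normal(-20/59, 63/59)
obs 2: x=10 → posterior Normal(120/73, 63/73)
obs 3: x=-1/4 → posterior Normal(233/174, 21/29)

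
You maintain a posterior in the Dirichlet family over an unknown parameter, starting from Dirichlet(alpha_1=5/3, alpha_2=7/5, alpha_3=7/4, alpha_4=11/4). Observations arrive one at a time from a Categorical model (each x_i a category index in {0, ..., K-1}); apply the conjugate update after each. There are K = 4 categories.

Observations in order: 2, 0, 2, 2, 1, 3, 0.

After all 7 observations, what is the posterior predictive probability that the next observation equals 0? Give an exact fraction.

obs 1: x=2 → posterior Dirichlet(5/3, 7/5, 11/4, 11/4)
obs 2: x=0 → posterior Dirichlet(8/3, 7/5, 11/4, 11/4)
obs 3: x=2 → posterior Dirichlet(8/3, 7/5, 15/4, 11/4)
obs 4: x=2 → posterior Dirichlet(8/3, 7/5, 19/4, 11/4)
obs 5: x=1 → posterior Dirichlet(8/3, 12/5, 19/4, 11/4)
obs 6: x=3 → posterior Dirichlet(8/3, 12/5, 19/4, 15/4)
obs 7: x=0 → posterior Dirichlet(11/3, 12/5, 19/4, 15/4)

110/437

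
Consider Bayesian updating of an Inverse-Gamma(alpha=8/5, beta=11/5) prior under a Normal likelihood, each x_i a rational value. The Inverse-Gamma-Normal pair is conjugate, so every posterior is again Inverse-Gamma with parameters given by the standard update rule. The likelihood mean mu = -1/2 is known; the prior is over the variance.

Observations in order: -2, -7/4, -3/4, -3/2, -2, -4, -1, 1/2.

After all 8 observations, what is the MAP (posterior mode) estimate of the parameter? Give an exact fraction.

obs 1: x=-2 → posterior Inverse-Gamma(21/10, 133/40)
obs 2: x=-7/4 → posterior Inverse-Gamma(13/5, 657/160)
obs 3: x=-3/4 → posterior Inverse-Gamma(31/10, 331/80)
obs 4: x=-3/2 → posterior Inverse-Gamma(18/5, 371/80)
obs 5: x=-2 → posterior Inverse-Gamma(41/10, 461/80)
obs 6: x=-4 → posterior Inverse-Gamma(23/5, 951/80)
obs 7: x=-1 → posterior Inverse-Gamma(51/10, 961/80)
obs 8: x=1/2 → posterior Inverse-Gamma(28/5, 1001/80)

91/48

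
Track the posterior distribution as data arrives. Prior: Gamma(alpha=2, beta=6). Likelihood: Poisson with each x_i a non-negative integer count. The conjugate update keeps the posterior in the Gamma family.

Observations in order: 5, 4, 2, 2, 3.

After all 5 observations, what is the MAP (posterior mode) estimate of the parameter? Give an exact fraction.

17/11

obs 1: x=5 → posterior Gamma(7, 7)
obs 2: x=4 → posterior Gamma(11, 8)
obs 3: x=2 → posterior Gamma(13, 9)
obs 4: x=2 → posterior Gamma(15, 10)
obs 5: x=3 → posterior Gamma(18, 11)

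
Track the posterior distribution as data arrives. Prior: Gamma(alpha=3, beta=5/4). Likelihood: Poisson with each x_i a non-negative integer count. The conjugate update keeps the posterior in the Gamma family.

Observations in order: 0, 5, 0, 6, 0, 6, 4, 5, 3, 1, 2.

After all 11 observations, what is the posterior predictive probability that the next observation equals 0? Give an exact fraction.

143503601609868434285603076356671071740077383739246066639249/2236945668791984094868763597537891884991360617183391524082957

obs 1: x=0 → posterior Gamma(3, 9/4)
obs 2: x=5 → posterior Gamma(8, 13/4)
obs 3: x=0 → posterior Gamma(8, 17/4)
obs 4: x=6 → posterior Gamma(14, 21/4)
obs 5: x=0 → posterior Gamma(14, 25/4)
obs 6: x=6 → posterior Gamma(20, 29/4)
obs 7: x=4 → posterior Gamma(24, 33/4)
obs 8: x=5 → posterior Gamma(29, 37/4)
obs 9: x=3 → posterior Gamma(32, 41/4)
obs 10: x=1 → posterior Gamma(33, 45/4)
obs 11: x=2 → posterior Gamma(35, 49/4)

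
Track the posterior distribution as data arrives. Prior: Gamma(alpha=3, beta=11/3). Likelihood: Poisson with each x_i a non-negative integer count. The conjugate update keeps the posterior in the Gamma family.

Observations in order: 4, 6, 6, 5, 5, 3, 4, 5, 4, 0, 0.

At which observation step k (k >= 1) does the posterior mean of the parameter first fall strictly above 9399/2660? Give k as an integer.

k = 9

obs 1: x=4 → posterior Gamma(7, 14/3)
obs 2: x=6 → posterior Gamma(13, 17/3)
obs 3: x=6 → posterior Gamma(19, 20/3)
obs 4: x=5 → posterior Gamma(24, 23/3)
obs 5: x=5 → posterior Gamma(29, 26/3)
obs 6: x=3 → posterior Gamma(32, 29/3)
obs 7: x=4 → posterior Gamma(36, 32/3)
obs 8: x=5 → posterior Gamma(41, 35/3)
obs 9: x=4 → posterior Gamma(45, 38/3)
obs 10: x=0 → posterior Gamma(45, 41/3)
obs 11: x=0 → posterior Gamma(45, 44/3)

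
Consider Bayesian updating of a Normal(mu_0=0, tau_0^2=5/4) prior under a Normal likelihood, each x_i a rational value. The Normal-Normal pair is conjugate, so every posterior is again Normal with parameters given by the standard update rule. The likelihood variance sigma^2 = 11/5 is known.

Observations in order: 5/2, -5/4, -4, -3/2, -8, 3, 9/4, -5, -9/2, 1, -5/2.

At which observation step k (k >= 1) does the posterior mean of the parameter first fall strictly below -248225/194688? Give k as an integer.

k = 5

obs 1: x=5/2 → posterior Normal(125/138, 55/69)
obs 2: x=-5/4 → posterior Normal(125/376, 55/94)
obs 3: x=-4 → posterior Normal(-275/476, 55/119)
obs 4: x=-3/2 → posterior Normal(-425/576, 55/144)
obs 5: x=-8 → posterior Normal(-1225/676, 55/169)
obs 6: x=3 → posterior Normal(-925/776, 55/194)
obs 7: x=9/4 → posterior Normal(-175/219, 55/219)
obs 8: x=-5 → posterior Normal(-75/61, 55/244)
obs 9: x=-9/2 → posterior Normal(-825/538, 55/269)
obs 10: x=1 → posterior Normal(-775/588, 55/294)
obs 11: x=-5/2 → posterior Normal(-450/319, 5/29)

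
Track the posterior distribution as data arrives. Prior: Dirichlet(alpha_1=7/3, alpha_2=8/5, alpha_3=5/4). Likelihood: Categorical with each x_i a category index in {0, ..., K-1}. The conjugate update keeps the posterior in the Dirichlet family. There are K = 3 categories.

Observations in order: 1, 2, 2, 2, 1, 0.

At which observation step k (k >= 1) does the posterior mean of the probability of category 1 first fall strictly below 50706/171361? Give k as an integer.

obs 1: x=1 → posterior Dirichlet(7/3, 13/5, 5/4)
obs 2: x=2 → posterior Dirichlet(7/3, 13/5, 9/4)
obs 3: x=2 → posterior Dirichlet(7/3, 13/5, 13/4)
obs 4: x=2 → posterior Dirichlet(7/3, 13/5, 17/4)
obs 5: x=1 → posterior Dirichlet(7/3, 18/5, 17/4)
obs 6: x=0 → posterior Dirichlet(10/3, 18/5, 17/4)

k = 4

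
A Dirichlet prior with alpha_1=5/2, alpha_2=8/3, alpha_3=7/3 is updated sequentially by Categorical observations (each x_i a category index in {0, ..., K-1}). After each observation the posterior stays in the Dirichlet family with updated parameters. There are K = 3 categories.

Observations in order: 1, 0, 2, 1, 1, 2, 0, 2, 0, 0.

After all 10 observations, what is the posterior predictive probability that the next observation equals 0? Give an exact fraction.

obs 1: x=1 → posterior Dirichlet(5/2, 11/3, 7/3)
obs 2: x=0 → posterior Dirichlet(7/2, 11/3, 7/3)
obs 3: x=2 → posterior Dirichlet(7/2, 11/3, 10/3)
obs 4: x=1 → posterior Dirichlet(7/2, 14/3, 10/3)
obs 5: x=1 → posterior Dirichlet(7/2, 17/3, 10/3)
obs 6: x=2 → posterior Dirichlet(7/2, 17/3, 13/3)
obs 7: x=0 → posterior Dirichlet(9/2, 17/3, 13/3)
obs 8: x=2 → posterior Dirichlet(9/2, 17/3, 16/3)
obs 9: x=0 → posterior Dirichlet(11/2, 17/3, 16/3)
obs 10: x=0 → posterior Dirichlet(13/2, 17/3, 16/3)

13/35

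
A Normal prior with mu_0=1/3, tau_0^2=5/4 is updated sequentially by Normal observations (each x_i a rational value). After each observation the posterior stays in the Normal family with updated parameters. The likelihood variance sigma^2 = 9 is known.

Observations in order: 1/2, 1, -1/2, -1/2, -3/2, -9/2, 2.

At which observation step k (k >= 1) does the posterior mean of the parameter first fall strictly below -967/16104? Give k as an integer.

obs 1: x=1/2 → posterior Normal(29/82, 45/41)
obs 2: x=1 → posterior Normal(39/92, 45/46)
obs 3: x=-1/2 → posterior Normal(1/3, 15/17)
obs 4: x=-1/2 → posterior Normal(29/112, 45/56)
obs 5: x=-3/2 → posterior Normal(7/61, 45/61)
obs 6: x=-9/2 → posterior Normal(-31/132, 15/22)
obs 7: x=2 → posterior Normal(-11/142, 45/71)

k = 6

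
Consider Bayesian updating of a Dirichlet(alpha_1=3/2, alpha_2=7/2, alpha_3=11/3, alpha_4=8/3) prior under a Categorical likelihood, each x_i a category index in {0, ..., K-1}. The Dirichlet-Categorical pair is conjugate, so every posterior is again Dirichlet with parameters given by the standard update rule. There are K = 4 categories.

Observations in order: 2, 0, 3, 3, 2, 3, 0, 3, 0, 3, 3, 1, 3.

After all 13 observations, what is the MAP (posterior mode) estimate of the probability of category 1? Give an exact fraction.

21/122

obs 1: x=2 → posterior Dirichlet(3/2, 7/2, 14/3, 8/3)
obs 2: x=0 → posterior Dirichlet(5/2, 7/2, 14/3, 8/3)
obs 3: x=3 → posterior Dirichlet(5/2, 7/2, 14/3, 11/3)
obs 4: x=3 → posterior Dirichlet(5/2, 7/2, 14/3, 14/3)
obs 5: x=2 → posterior Dirichlet(5/2, 7/2, 17/3, 14/3)
obs 6: x=3 → posterior Dirichlet(5/2, 7/2, 17/3, 17/3)
obs 7: x=0 → posterior Dirichlet(7/2, 7/2, 17/3, 17/3)
obs 8: x=3 → posterior Dirichlet(7/2, 7/2, 17/3, 20/3)
obs 9: x=0 → posterior Dirichlet(9/2, 7/2, 17/3, 20/3)
obs 10: x=3 → posterior Dirichlet(9/2, 7/2, 17/3, 23/3)
obs 11: x=3 → posterior Dirichlet(9/2, 7/2, 17/3, 26/3)
obs 12: x=1 → posterior Dirichlet(9/2, 9/2, 17/3, 26/3)
obs 13: x=3 → posterior Dirichlet(9/2, 9/2, 17/3, 29/3)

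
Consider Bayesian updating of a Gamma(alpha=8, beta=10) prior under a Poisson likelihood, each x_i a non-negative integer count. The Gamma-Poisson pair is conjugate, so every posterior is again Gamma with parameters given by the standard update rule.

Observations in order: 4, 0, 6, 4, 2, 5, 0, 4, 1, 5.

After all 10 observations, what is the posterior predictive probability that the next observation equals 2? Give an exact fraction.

obs 1: x=4 → posterior Gamma(12, 11)
obs 2: x=0 → posterior Gamma(12, 12)
obs 3: x=6 → posterior Gamma(18, 13)
obs 4: x=4 → posterior Gamma(22, 14)
obs 5: x=2 → posterior Gamma(24, 15)
obs 6: x=5 → posterior Gamma(29, 16)
obs 7: x=0 → posterior Gamma(29, 17)
obs 8: x=4 → posterior Gamma(33, 18)
obs 9: x=1 → posterior Gamma(34, 19)
obs 10: x=5 → posterior Gamma(39, 20)

142936511610880000000000000000000000000000000000000000/541838461387498496211770038913753386139837246131469607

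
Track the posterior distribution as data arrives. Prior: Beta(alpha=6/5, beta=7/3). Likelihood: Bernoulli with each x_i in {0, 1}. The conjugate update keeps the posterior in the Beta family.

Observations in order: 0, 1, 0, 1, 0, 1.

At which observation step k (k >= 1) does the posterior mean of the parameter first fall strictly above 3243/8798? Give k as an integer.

obs 1: x=0 → posterior Beta(6/5, 10/3)
obs 2: x=1 → posterior Beta(11/5, 10/3)
obs 3: x=0 → posterior Beta(11/5, 13/3)
obs 4: x=1 → posterior Beta(16/5, 13/3)
obs 5: x=0 → posterior Beta(16/5, 16/3)
obs 6: x=1 → posterior Beta(21/5, 16/3)

k = 2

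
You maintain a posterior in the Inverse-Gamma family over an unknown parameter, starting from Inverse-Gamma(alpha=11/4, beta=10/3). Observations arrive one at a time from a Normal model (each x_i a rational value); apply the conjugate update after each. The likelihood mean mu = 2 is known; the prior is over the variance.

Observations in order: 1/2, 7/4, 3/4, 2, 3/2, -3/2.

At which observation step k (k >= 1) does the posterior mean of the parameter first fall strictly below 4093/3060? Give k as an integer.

obs 1: x=1/2 → posterior Inverse-Gamma(13/4, 107/24)
obs 2: x=7/4 → posterior Inverse-Gamma(15/4, 431/96)
obs 3: x=3/4 → posterior Inverse-Gamma(17/4, 253/48)
obs 4: x=2 → posterior Inverse-Gamma(19/4, 253/48)
obs 5: x=3/2 → posterior Inverse-Gamma(21/4, 259/48)
obs 6: x=-3/2 → posterior Inverse-Gamma(23/4, 553/48)

k = 5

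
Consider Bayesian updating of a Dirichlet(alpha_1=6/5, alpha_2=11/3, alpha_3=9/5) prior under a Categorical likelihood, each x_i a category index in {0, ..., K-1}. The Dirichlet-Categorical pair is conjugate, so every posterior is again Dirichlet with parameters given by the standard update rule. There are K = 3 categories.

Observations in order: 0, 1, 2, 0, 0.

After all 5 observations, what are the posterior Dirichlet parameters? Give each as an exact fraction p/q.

alpha_1=21/5, alpha_2=14/3, alpha_3=14/5

obs 1: x=0 → posterior Dirichlet(11/5, 11/3, 9/5)
obs 2: x=1 → posterior Dirichlet(11/5, 14/3, 9/5)
obs 3: x=2 → posterior Dirichlet(11/5, 14/3, 14/5)
obs 4: x=0 → posterior Dirichlet(16/5, 14/3, 14/5)
obs 5: x=0 → posterior Dirichlet(21/5, 14/3, 14/5)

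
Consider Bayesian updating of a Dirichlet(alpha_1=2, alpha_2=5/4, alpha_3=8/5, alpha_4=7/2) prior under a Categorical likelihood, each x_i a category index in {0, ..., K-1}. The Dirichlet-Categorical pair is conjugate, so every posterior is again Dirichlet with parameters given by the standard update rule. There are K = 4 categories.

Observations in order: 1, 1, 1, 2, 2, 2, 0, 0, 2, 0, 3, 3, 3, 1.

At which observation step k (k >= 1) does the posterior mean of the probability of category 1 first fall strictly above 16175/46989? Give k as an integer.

k = 3

obs 1: x=1 → posterior Dirichlet(2, 9/4, 8/5, 7/2)
obs 2: x=1 → posterior Dirichlet(2, 13/4, 8/5, 7/2)
obs 3: x=1 → posterior Dirichlet(2, 17/4, 8/5, 7/2)
obs 4: x=2 → posterior Dirichlet(2, 17/4, 13/5, 7/2)
obs 5: x=2 → posterior Dirichlet(2, 17/4, 18/5, 7/2)
obs 6: x=2 → posterior Dirichlet(2, 17/4, 23/5, 7/2)
obs 7: x=0 → posterior Dirichlet(3, 17/4, 23/5, 7/2)
obs 8: x=0 → posterior Dirichlet(4, 17/4, 23/5, 7/2)
obs 9: x=2 → posterior Dirichlet(4, 17/4, 28/5, 7/2)
obs 10: x=0 → posterior Dirichlet(5, 17/4, 28/5, 7/2)
obs 11: x=3 → posterior Dirichlet(5, 17/4, 28/5, 9/2)
obs 12: x=3 → posterior Dirichlet(5, 17/4, 28/5, 11/2)
obs 13: x=3 → posterior Dirichlet(5, 17/4, 28/5, 13/2)
obs 14: x=1 → posterior Dirichlet(5, 21/4, 28/5, 13/2)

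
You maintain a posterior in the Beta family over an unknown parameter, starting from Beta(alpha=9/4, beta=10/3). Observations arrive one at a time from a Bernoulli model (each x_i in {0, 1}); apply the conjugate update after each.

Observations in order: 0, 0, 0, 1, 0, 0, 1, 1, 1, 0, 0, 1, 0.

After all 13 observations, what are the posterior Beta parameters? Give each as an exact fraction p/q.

alpha=29/4, beta=34/3

obs 1: x=0 → posterior Beta(9/4, 13/3)
obs 2: x=0 → posterior Beta(9/4, 16/3)
obs 3: x=0 → posterior Beta(9/4, 19/3)
obs 4: x=1 → posterior Beta(13/4, 19/3)
obs 5: x=0 → posterior Beta(13/4, 22/3)
obs 6: x=0 → posterior Beta(13/4, 25/3)
obs 7: x=1 → posterior Beta(17/4, 25/3)
obs 8: x=1 → posterior Beta(21/4, 25/3)
obs 9: x=1 → posterior Beta(25/4, 25/3)
obs 10: x=0 → posterior Beta(25/4, 28/3)
obs 11: x=0 → posterior Beta(25/4, 31/3)
obs 12: x=1 → posterior Beta(29/4, 31/3)
obs 13: x=0 → posterior Beta(29/4, 34/3)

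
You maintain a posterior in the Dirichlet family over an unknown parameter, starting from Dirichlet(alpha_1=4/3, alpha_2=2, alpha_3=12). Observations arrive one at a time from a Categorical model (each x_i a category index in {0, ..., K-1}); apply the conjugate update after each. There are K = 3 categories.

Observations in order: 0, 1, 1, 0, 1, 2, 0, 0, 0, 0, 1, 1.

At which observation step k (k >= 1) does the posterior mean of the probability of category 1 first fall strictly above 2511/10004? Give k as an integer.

obs 1: x=0 → posterior Dirichlet(7/3, 2, 12)
obs 2: x=1 → posterior Dirichlet(7/3, 3, 12)
obs 3: x=1 → posterior Dirichlet(7/3, 4, 12)
obs 4: x=0 → posterior Dirichlet(10/3, 4, 12)
obs 5: x=1 → posterior Dirichlet(10/3, 5, 12)
obs 6: x=2 → posterior Dirichlet(10/3, 5, 13)
obs 7: x=0 → posterior Dirichlet(13/3, 5, 13)
obs 8: x=0 → posterior Dirichlet(16/3, 5, 13)
obs 9: x=0 → posterior Dirichlet(19/3, 5, 13)
obs 10: x=0 → posterior Dirichlet(22/3, 5, 13)
obs 11: x=1 → posterior Dirichlet(22/3, 6, 13)
obs 12: x=1 → posterior Dirichlet(22/3, 7, 13)

k = 12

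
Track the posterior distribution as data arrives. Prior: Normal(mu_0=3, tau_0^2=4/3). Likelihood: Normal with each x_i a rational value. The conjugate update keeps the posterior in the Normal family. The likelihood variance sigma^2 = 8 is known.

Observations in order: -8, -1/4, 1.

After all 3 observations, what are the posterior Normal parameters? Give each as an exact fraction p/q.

mu_0=43/36, tau_0^2=8/9

obs 1: x=-8 → posterior Normal(10/7, 8/7)
obs 2: x=-1/4 → posterior Normal(39/32, 1)
obs 3: x=1 → posterior Normal(43/36, 8/9)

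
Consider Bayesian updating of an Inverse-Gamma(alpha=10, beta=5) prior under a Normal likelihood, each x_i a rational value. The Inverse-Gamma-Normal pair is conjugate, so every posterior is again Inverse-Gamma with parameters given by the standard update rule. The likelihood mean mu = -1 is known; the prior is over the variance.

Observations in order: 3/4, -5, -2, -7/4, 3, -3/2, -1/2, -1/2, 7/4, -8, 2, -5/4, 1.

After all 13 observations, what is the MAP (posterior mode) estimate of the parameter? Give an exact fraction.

117/35

obs 1: x=3/4 → posterior Inverse-Gamma(21/2, 209/32)
obs 2: x=-5 → posterior Inverse-Gamma(11, 465/32)
obs 3: x=-2 → posterior Inverse-Gamma(23/2, 481/32)
obs 4: x=-7/4 → posterior Inverse-Gamma(12, 245/16)
obs 5: x=3 → posterior Inverse-Gamma(25/2, 373/16)
obs 6: x=-3/2 → posterior Inverse-Gamma(13, 375/16)
obs 7: x=-1/2 → posterior Inverse-Gamma(27/2, 377/16)
obs 8: x=-1/2 → posterior Inverse-Gamma(14, 379/16)
obs 9: x=7/4 → posterior Inverse-Gamma(29/2, 879/32)
obs 10: x=-8 → posterior Inverse-Gamma(15, 1663/32)
obs 11: x=2 → posterior Inverse-Gamma(31/2, 1807/32)
obs 12: x=-5/4 → posterior Inverse-Gamma(16, 113/2)
obs 13: x=1 → posterior Inverse-Gamma(33/2, 117/2)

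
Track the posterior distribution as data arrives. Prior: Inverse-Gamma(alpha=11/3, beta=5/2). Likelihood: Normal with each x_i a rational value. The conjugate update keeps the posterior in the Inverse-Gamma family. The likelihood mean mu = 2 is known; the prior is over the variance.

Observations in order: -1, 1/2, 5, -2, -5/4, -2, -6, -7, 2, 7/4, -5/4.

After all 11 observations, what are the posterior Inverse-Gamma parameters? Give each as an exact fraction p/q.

alpha=55/6, beta=3575/32

obs 1: x=-1 → posterior Inverse-Gamma(25/6, 7)
obs 2: x=1/2 → posterior Inverse-Gamma(14/3, 65/8)
obs 3: x=5 → posterior Inverse-Gamma(31/6, 101/8)
obs 4: x=-2 → posterior Inverse-Gamma(17/3, 165/8)
obs 5: x=-5/4 → posterior Inverse-Gamma(37/6, 829/32)
obs 6: x=-2 → posterior Inverse-Gamma(20/3, 1085/32)
obs 7: x=-6 → posterior Inverse-Gamma(43/6, 2109/32)
obs 8: x=-7 → posterior Inverse-Gamma(23/3, 3405/32)
obs 9: x=2 → posterior Inverse-Gamma(49/6, 3405/32)
obs 10: x=7/4 → posterior Inverse-Gamma(26/3, 1703/16)
obs 11: x=-5/4 → posterior Inverse-Gamma(55/6, 3575/32)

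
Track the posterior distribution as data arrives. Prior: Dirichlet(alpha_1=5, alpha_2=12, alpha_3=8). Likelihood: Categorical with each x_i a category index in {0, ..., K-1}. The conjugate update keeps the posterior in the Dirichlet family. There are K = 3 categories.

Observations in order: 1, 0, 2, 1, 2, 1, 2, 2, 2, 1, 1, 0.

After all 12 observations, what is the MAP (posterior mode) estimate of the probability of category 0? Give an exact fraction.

3/17

obs 1: x=1 → posterior Dirichlet(5, 13, 8)
obs 2: x=0 → posterior Dirichlet(6, 13, 8)
obs 3: x=2 → posterior Dirichlet(6, 13, 9)
obs 4: x=1 → posterior Dirichlet(6, 14, 9)
obs 5: x=2 → posterior Dirichlet(6, 14, 10)
obs 6: x=1 → posterior Dirichlet(6, 15, 10)
obs 7: x=2 → posterior Dirichlet(6, 15, 11)
obs 8: x=2 → posterior Dirichlet(6, 15, 12)
obs 9: x=2 → posterior Dirichlet(6, 15, 13)
obs 10: x=1 → posterior Dirichlet(6, 16, 13)
obs 11: x=1 → posterior Dirichlet(6, 17, 13)
obs 12: x=0 → posterior Dirichlet(7, 17, 13)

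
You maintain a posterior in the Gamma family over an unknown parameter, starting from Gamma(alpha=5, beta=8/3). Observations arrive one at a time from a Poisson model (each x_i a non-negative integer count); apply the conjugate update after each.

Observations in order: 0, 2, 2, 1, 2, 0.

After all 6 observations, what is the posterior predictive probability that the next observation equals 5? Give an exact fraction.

101290584895669341978624/7257147736730073114838109

obs 1: x=0 → posterior Gamma(5, 11/3)
obs 2: x=2 → posterior Gamma(7, 14/3)
obs 3: x=2 → posterior Gamma(9, 17/3)
obs 4: x=1 → posterior Gamma(10, 20/3)
obs 5: x=2 → posterior Gamma(12, 23/3)
obs 6: x=0 → posterior Gamma(12, 26/3)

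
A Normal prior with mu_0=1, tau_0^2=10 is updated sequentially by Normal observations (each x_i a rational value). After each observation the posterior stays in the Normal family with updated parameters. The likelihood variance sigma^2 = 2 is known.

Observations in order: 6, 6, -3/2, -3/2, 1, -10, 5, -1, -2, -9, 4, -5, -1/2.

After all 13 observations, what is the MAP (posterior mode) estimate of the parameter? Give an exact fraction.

-83/132

obs 1: x=6 → posterior Normal(31/6, 5/3)
obs 2: x=6 → posterior Normal(61/11, 10/11)
obs 3: x=-3/2 → posterior Normal(107/32, 5/8)
obs 4: x=-3/2 → posterior Normal(46/21, 10/21)
obs 5: x=1 → posterior Normal(51/26, 5/13)
obs 6: x=-10 → posterior Normal(1/31, 10/31)
obs 7: x=5 → posterior Normal(13/18, 5/18)
obs 8: x=-1 → posterior Normal(21/41, 10/41)
obs 9: x=-2 → posterior Normal(11/46, 5/23)
obs 10: x=-9 → posterior Normal(-2/3, 10/51)
obs 11: x=4 → posterior Normal(-1/4, 5/28)
obs 12: x=-5 → posterior Normal(-39/61, 10/61)
obs 13: x=-1/2 → posterior Normal(-83/132, 5/33)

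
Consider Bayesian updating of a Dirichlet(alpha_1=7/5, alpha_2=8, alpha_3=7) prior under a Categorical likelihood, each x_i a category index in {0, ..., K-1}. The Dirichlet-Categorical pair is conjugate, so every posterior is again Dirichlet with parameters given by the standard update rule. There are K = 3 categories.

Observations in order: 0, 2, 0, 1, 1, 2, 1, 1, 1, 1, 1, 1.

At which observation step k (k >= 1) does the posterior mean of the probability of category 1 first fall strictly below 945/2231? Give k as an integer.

k = 3

obs 1: x=0 → posterior Dirichlet(12/5, 8, 7)
obs 2: x=2 → posterior Dirichlet(12/5, 8, 8)
obs 3: x=0 → posterior Dirichlet(17/5, 8, 8)
obs 4: x=1 → posterior Dirichlet(17/5, 9, 8)
obs 5: x=1 → posterior Dirichlet(17/5, 10, 8)
obs 6: x=2 → posterior Dirichlet(17/5, 10, 9)
obs 7: x=1 → posterior Dirichlet(17/5, 11, 9)
obs 8: x=1 → posterior Dirichlet(17/5, 12, 9)
obs 9: x=1 → posterior Dirichlet(17/5, 13, 9)
obs 10: x=1 → posterior Dirichlet(17/5, 14, 9)
obs 11: x=1 → posterior Dirichlet(17/5, 15, 9)
obs 12: x=1 → posterior Dirichlet(17/5, 16, 9)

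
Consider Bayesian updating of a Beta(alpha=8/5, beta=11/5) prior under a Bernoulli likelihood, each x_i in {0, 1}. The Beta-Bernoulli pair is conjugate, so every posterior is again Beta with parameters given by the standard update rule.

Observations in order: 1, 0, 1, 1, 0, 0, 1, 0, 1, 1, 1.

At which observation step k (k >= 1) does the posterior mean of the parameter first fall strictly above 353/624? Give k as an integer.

obs 1: x=1 → posterior Beta(13/5, 11/5)
obs 2: x=0 → posterior Beta(13/5, 16/5)
obs 3: x=1 → posterior Beta(18/5, 16/5)
obs 4: x=1 → posterior Beta(23/5, 16/5)
obs 5: x=0 → posterior Beta(23/5, 21/5)
obs 6: x=0 → posterior Beta(23/5, 26/5)
obs 7: x=1 → posterior Beta(28/5, 26/5)
obs 8: x=0 → posterior Beta(28/5, 31/5)
obs 9: x=1 → posterior Beta(33/5, 31/5)
obs 10: x=1 → posterior Beta(38/5, 31/5)
obs 11: x=1 → posterior Beta(43/5, 31/5)

k = 4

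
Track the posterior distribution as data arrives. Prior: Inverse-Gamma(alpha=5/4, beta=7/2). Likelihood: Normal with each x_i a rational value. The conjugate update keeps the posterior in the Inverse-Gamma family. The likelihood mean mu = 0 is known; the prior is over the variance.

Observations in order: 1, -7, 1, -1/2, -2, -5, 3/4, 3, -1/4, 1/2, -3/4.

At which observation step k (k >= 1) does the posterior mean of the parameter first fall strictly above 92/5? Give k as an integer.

k = 2

obs 1: x=1 → posterior Inverse-Gamma(7/4, 4)
obs 2: x=-7 → posterior Inverse-Gamma(9/4, 57/2)
obs 3: x=1 → posterior Inverse-Gamma(11/4, 29)
obs 4: x=-1/2 → posterior Inverse-Gamma(13/4, 233/8)
obs 5: x=-2 → posterior Inverse-Gamma(15/4, 249/8)
obs 6: x=-5 → posterior Inverse-Gamma(17/4, 349/8)
obs 7: x=3/4 → posterior Inverse-Gamma(19/4, 1405/32)
obs 8: x=3 → posterior Inverse-Gamma(21/4, 1549/32)
obs 9: x=-1/4 → posterior Inverse-Gamma(23/4, 775/16)
obs 10: x=1/2 → posterior Inverse-Gamma(25/4, 777/16)
obs 11: x=-3/4 → posterior Inverse-Gamma(27/4, 1563/32)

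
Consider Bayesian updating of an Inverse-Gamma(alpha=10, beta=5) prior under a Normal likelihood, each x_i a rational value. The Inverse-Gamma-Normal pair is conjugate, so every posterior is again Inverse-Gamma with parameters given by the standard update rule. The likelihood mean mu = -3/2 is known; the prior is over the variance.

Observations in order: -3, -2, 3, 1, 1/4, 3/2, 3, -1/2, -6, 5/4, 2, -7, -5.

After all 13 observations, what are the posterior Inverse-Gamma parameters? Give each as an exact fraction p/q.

alpha=33/2, beta=1239/16

obs 1: x=-3 → posterior Inverse-Gamma(21/2, 49/8)
obs 2: x=-2 → posterior Inverse-Gamma(11, 25/4)
obs 3: x=3 → posterior Inverse-Gamma(23/2, 131/8)
obs 4: x=1 → posterior Inverse-Gamma(12, 39/2)
obs 5: x=1/4 → posterior Inverse-Gamma(25/2, 673/32)
obs 6: x=3/2 → posterior Inverse-Gamma(13, 817/32)
obs 7: x=3 → posterior Inverse-Gamma(27/2, 1141/32)
obs 8: x=-1/2 → posterior Inverse-Gamma(14, 1157/32)
obs 9: x=-6 → posterior Inverse-Gamma(29/2, 1481/32)
obs 10: x=5/4 → posterior Inverse-Gamma(15, 801/16)
obs 11: x=2 → posterior Inverse-Gamma(31/2, 899/16)
obs 12: x=-7 → posterior Inverse-Gamma(16, 1141/16)
obs 13: x=-5 → posterior Inverse-Gamma(33/2, 1239/16)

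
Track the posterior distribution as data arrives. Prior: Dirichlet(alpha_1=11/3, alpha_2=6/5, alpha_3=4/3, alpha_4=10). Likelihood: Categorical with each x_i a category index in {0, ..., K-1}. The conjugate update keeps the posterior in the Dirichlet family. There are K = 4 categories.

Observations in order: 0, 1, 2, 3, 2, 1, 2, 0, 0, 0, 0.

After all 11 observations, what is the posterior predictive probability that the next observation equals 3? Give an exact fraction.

55/136

obs 1: x=0 → posterior Dirichlet(14/3, 6/5, 4/3, 10)
obs 2: x=1 → posterior Dirichlet(14/3, 11/5, 4/3, 10)
obs 3: x=2 → posterior Dirichlet(14/3, 11/5, 7/3, 10)
obs 4: x=3 → posterior Dirichlet(14/3, 11/5, 7/3, 11)
obs 5: x=2 → posterior Dirichlet(14/3, 11/5, 10/3, 11)
obs 6: x=1 → posterior Dirichlet(14/3, 16/5, 10/3, 11)
obs 7: x=2 → posterior Dirichlet(14/3, 16/5, 13/3, 11)
obs 8: x=0 → posterior Dirichlet(17/3, 16/5, 13/3, 11)
obs 9: x=0 → posterior Dirichlet(20/3, 16/5, 13/3, 11)
obs 10: x=0 → posterior Dirichlet(23/3, 16/5, 13/3, 11)
obs 11: x=0 → posterior Dirichlet(26/3, 16/5, 13/3, 11)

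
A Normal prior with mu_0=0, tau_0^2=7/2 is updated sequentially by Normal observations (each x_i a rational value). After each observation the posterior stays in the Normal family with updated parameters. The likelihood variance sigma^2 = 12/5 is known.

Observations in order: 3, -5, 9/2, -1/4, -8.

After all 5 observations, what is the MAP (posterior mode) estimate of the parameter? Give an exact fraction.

obs 1: x=3 → posterior Normal(105/59, 84/59)
obs 2: x=-5 → posterior Normal(-35/47, 42/47)
obs 3: x=9/2 → posterior Normal(175/258, 28/43)
obs 4: x=-1/4 → posterior Normal(315/656, 21/41)
obs 5: x=-8 → posterior Normal(-805/796, 84/199)

-805/796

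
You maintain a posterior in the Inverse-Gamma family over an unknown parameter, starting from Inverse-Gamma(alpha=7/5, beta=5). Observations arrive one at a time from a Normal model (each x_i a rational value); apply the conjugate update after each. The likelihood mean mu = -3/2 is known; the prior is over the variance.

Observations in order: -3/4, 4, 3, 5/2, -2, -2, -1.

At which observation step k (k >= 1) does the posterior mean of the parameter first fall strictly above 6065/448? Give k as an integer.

k = 2

obs 1: x=-3/4 → posterior Inverse-Gamma(19/10, 169/32)
obs 2: x=4 → posterior Inverse-Gamma(12/5, 653/32)
obs 3: x=3 → posterior Inverse-Gamma(29/10, 977/32)
obs 4: x=5/2 → posterior Inverse-Gamma(17/5, 1233/32)
obs 5: x=-2 → posterior Inverse-Gamma(39/10, 1237/32)
obs 6: x=-2 → posterior Inverse-Gamma(22/5, 1241/32)
obs 7: x=-1 → posterior Inverse-Gamma(49/10, 1245/32)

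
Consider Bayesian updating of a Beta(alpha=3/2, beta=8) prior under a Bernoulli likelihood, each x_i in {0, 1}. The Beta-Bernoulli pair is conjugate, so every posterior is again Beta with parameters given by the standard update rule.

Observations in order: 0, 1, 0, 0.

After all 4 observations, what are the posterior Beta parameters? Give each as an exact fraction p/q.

obs 1: x=0 → posterior Beta(3/2, 9)
obs 2: x=1 → posterior Beta(5/2, 9)
obs 3: x=0 → posterior Beta(5/2, 10)
obs 4: x=0 → posterior Beta(5/2, 11)

alpha=5/2, beta=11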